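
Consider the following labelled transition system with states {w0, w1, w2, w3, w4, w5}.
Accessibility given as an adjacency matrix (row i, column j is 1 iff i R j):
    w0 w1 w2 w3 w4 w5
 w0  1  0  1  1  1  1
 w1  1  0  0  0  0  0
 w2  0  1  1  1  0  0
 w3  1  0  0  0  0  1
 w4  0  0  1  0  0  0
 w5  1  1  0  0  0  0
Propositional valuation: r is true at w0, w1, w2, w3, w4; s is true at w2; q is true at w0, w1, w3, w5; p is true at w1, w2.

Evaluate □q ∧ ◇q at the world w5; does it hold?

Yes

At w5: □q is true, ◇q is true, so □q ∧ ◇q is true.
  At w5: □q requires q at every successor {w0, w1}.
    At w0: q is true.
    At w1: q is true.
  So □q is true at w5.
  At w5: ◇q requires q at some successor in {w0, w1}.
    q holds at w0, so ◇q is true at w5.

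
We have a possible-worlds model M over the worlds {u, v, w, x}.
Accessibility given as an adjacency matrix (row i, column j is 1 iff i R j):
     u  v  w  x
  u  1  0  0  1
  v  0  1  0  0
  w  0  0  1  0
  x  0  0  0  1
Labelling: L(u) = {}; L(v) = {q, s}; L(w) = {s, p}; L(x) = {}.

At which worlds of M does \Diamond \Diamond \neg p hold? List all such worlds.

Let φ = \Diamond \Diamond \neg p. Evaluate φ at each world:
  u (successors {u, x}): φ is true.
  v (successors {v}): φ is true.
  w (successors {w}): φ is false.
  x (successors {x}): φ is true.
For instance, at x:
  At x: \Diamond \Diamond \neg p requires \Diamond \neg p at some successor in {x}.
    \Diamond \neg p holds at x, so \Diamond \Diamond \neg p is true at x.
      At x: \Diamond \neg p requires \neg p at some successor in {x}.
        \neg p holds at x, so \Diamond \neg p is true at x.
Satisfying worlds: {u, v, x}

u, v, x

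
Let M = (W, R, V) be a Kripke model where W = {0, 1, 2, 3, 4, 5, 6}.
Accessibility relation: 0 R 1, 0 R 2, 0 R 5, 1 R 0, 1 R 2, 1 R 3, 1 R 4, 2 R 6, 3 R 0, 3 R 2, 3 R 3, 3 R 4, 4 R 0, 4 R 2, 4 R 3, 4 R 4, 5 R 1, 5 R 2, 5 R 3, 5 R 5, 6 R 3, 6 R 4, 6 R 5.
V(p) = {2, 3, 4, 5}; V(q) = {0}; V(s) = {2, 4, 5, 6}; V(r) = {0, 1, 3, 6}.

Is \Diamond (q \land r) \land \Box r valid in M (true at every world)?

Let φ = \Diamond (q \land r) \land \Box r. Evaluate φ at each world:
  0 (successors {1, 2, 5}): φ is false.
  1 (successors {0, 2, 3, 4}): φ is false.
  2 (successors {6}): φ is false.
  3 (successors {0, 2, 3, 4}): φ is false.
  4 (successors {0, 2, 3, 4}): φ is false.
  5 (successors {1, 2, 3, 5}): φ is false.
  6 (successors {3, 4, 5}): φ is false.
Detail at 0 (counterexample):
  At 0: \Diamond (q \land r) is false, \Box r is false, so \Diamond (q \land r) \land \Box r is false.
    At 0: \Diamond (q \land r) requires q \land r at some successor in {1, 2, 5}.
      At 1: q \land r is false.
      At 2: q \land r is false.
      At 5: q \land r is false.
    So \Diamond (q \land r) is false at 0.
    At 0: \Box r requires r at every successor {1, 2, 5}.
      r fails at 2, so \Box r is false at 0.

No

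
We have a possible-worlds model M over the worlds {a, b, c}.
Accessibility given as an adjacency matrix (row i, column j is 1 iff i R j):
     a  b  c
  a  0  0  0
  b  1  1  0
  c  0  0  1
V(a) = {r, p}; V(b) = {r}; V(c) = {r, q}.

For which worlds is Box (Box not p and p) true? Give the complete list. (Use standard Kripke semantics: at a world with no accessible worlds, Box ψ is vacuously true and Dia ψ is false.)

a

Let φ = Box (Box not p and p). Evaluate φ at each world:
  a (successors ∅): φ is true.
  b (successors {a, b}): φ is false.
  c (successors {c}): φ is false.
For instance, at b:
  At b: Box (Box not p and p) requires Box not p and p at every successor {a, b}.
    Box not p and p fails at b, so Box (Box not p and p) is false at b.
      At b: Box not p is false, p is false, so Box not p and p is false.
Satisfying worlds: {a}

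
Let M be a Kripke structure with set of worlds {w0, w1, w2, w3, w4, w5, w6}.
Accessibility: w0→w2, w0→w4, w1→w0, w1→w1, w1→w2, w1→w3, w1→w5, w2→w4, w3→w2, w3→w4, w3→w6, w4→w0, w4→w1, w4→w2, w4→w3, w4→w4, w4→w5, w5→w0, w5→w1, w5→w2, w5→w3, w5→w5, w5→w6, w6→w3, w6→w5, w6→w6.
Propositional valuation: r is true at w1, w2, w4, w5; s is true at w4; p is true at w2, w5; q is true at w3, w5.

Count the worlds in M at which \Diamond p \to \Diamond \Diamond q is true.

Let φ = \Diamond p \to \Diamond \Diamond q. Evaluate φ at each world:
  w0 (successors {w2, w4}): φ is true.
  w1 (successors {w0, w1, w2, w3, w5}): φ is true.
  w2 (successors {w4}): φ is true.
  w3 (successors {w2, w4, w6}): φ is true.
  w4 (successors {w0, w1, w2, w3, w4, w5}): φ is true.
  w5 (successors {w0, w1, w2, w3, w5, w6}): φ is true.
  w6 (successors {w3, w5, w6}): φ is true.
For instance, at w3:
  At w3: \Diamond p is true, \Diamond \Diamond q is true, so \Diamond p \to \Diamond \Diamond q is true.
    At w3: \Diamond p requires p at some successor in {w2, w4, w6}.
      p holds at w2, so \Diamond p is true at w3.
    At w3: \Diamond \Diamond q requires \Diamond q at some successor in {w2, w4, w6}.
      \Diamond q holds at w4, so \Diamond \Diamond q is true at w3.
Satisfying worlds: {w0, w1, w2, w3, w4, w5, w6}

7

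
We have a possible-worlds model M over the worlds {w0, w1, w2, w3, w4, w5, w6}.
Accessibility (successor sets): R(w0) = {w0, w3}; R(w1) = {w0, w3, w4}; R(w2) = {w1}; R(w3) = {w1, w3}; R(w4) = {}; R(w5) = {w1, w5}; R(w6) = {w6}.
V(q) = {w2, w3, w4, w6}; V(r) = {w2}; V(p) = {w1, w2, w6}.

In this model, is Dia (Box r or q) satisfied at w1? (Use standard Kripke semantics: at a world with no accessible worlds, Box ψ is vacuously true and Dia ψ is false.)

At w1: Dia (Box r or q) requires Box r or q at some successor in {w0, w3, w4}.
  Box r or q holds at w3, so Dia (Box r or q) is true at w1.
    At w3: Box r is false, q is true, so Box r or q is true.
      At w3: Box r requires r at every successor {w1, w3}.
        r fails at w1, so Box r is false at w3.

Yes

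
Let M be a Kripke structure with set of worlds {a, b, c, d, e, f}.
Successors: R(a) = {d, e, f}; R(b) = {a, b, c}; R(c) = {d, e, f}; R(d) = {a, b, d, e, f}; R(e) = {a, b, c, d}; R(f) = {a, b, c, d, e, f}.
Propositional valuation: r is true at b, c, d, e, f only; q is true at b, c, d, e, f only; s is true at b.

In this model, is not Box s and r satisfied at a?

Recall that Box ψ holds at a world iff ψ holds at every accessible world, and Dia ψ holds iff ψ holds at some accessible world.
At a: not Box s is true, r is false, so not Box s and r is false.
  At a: Box s is false, so not Box s is true.
    At a: Box s requires s at every successor {d, e, f}.
      s fails at d, so Box s is false at a.

No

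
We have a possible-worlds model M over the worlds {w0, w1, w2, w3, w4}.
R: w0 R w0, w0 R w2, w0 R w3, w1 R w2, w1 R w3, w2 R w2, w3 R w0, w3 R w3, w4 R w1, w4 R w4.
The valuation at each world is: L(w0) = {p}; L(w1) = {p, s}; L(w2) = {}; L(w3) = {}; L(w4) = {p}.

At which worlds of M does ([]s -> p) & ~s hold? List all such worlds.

Recall that []ψ holds at a world iff ψ holds at every accessible world, and <>ψ holds iff ψ holds at some accessible world.
Let φ = ([]s -> p) & ~s. Evaluate φ at each world:
  w0 (successors {w0, w2, w3}): φ is true.
  w1 (successors {w2, w3}): φ is false.
  w2 (successors {w2}): φ is true.
  w3 (successors {w0, w3}): φ is true.
  w4 (successors {w1, w4}): φ is true.
For instance, at w1:
  At w1: []s -> p is true, ~s is false, so ([]s -> p) & ~s is false.
    At w1: []s is false, p is true, so []s -> p is true.
      At w1: []s requires s at every successor {w2, w3}.
        s fails at w2, so []s is false at w1.
Satisfying worlds: {w0, w2, w3, w4}

w0, w2, w3, w4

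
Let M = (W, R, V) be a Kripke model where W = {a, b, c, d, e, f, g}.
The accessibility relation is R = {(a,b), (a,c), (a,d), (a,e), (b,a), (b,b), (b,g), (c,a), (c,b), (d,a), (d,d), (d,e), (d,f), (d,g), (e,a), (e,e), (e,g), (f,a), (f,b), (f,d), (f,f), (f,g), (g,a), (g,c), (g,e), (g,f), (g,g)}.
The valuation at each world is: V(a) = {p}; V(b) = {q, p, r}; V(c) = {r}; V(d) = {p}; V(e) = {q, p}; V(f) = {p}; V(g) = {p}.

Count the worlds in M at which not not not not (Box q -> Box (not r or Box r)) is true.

7

Let φ = not not not not (Box q -> Box (not r or Box r)). Evaluate φ at each world:
  a (successors {b, c, d, e}): φ is true.
  b (successors {a, b, g}): φ is true.
  c (successors {a, b}): φ is true.
  d (successors {a, d, e, f, g}): φ is true.
  e (successors {a, e, g}): φ is true.
  f (successors {a, b, d, f, g}): φ is true.
  g (successors {a, c, e, f, g}): φ is true.
For instance, at b:
  At b: not not not (Box q -> Box (not r or Box r)) is false, so not not not not (Box q -> Box (not r or Box r)) is true.
    At b: not not (Box q -> Box (not r or Box r)) is true, so not not not (Box q -> Box (not r or Box r)) is false.
      At b: not (Box q -> Box (not r or Box r)) is false, so not not (Box q -> Box (not r or Box r)) is true.
Satisfying worlds: {a, b, c, d, e, f, g}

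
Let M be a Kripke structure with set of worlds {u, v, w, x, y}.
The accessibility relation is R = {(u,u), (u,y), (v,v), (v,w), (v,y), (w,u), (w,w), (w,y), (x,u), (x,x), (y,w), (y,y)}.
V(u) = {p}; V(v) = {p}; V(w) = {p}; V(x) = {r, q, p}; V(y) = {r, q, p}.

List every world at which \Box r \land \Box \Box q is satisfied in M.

Let φ = \Box r \land \Box \Box q. Evaluate φ at each world:
  u (successors {u, y}): φ is false.
  v (successors {v, w, y}): φ is false.
  w (successors {u, w, y}): φ is false.
  x (successors {u, x}): φ is false.
  y (successors {w, y}): φ is false.
For instance, at y:
  At y: \Box r is false, \Box \Box q is false, so \Box r \land \Box \Box q is false.
    At y: \Box r requires r at every successor {w, y}.
      r fails at w, so \Box r is false at y.
    At y: \Box \Box q requires \Box q at every successor {w, y}.
      \Box q fails at w, so \Box \Box q is false at y.
Satisfying worlds: none.

none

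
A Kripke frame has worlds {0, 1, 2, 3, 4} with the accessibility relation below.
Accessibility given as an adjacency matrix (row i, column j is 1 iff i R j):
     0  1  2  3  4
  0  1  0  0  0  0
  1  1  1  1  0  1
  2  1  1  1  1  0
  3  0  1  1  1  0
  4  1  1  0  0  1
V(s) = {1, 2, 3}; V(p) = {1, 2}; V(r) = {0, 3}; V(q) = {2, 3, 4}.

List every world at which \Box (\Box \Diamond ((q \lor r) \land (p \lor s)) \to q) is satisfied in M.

0, 1, 2, 3, 4

Let φ = \Box (\Box \Diamond ((q \lor r) \land (p \lor s)) \to q). Evaluate φ at each world:
  0 (successors {0}): φ is true.
  1 (successors {0, 1, 2, 4}): φ is true.
  2 (successors {0, 1, 2, 3}): φ is true.
  3 (successors {1, 2, 3}): φ is true.
  4 (successors {0, 1, 4}): φ is true.
For instance, at 0:
  At 0: \Box (\Box \Diamond ((q \lor r) \land (p \lor s)) \to q) requires \Box \Diamond ((q \lor r) \land (p \lor s)) \to q at every successor {0}.
      At 0: \Box \Diamond ((q \lor r) \land (p \lor s)) is false, q is false, so \Box \Diamond ((q \lor r) \land (p \lor s)) \to q is true.
  So \Box (\Box \Diamond ((q \lor r) \land (p \lor s)) \to q) is true at 0.
Satisfying worlds: {0, 1, 2, 3, 4}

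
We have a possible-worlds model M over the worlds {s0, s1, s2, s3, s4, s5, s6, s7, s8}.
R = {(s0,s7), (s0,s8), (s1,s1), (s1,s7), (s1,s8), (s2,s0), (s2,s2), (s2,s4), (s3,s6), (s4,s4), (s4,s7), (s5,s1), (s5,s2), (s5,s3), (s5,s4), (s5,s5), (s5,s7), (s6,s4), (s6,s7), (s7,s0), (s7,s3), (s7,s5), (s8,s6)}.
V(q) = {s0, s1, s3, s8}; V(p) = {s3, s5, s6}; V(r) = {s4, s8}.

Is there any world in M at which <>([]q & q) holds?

Recall that []ψ holds at a world iff ψ holds at every accessible world, and <>ψ holds iff ψ holds at some accessible world.
Let φ = <>([]q & q). Evaluate φ at each world:
  s0 (successors {s7, s8}): φ is false.
  s1 (successors {s1, s7, s8}): φ is false.
  s2 (successors {s0, s2, s4}): φ is false.
  s3 (successors {s6}): φ is false.
  s4 (successors {s4, s7}): φ is false.
  s5 (successors {s1, s2, s3, s4, s5, s7}): φ is false.
  s6 (successors {s4, s7}): φ is false.
  s7 (successors {s0, s3, s5}): φ is false.
  s8 (successors {s6}): φ is false.
For instance, at s7:
  At s7: <>([]q & q) requires []q & q at some successor in {s0, s3, s5}.
    At s0: []q & q is false.
    At s3: []q & q is false.
    At s5: []q & q is false.
  So <>([]q & q) is false at s7.

No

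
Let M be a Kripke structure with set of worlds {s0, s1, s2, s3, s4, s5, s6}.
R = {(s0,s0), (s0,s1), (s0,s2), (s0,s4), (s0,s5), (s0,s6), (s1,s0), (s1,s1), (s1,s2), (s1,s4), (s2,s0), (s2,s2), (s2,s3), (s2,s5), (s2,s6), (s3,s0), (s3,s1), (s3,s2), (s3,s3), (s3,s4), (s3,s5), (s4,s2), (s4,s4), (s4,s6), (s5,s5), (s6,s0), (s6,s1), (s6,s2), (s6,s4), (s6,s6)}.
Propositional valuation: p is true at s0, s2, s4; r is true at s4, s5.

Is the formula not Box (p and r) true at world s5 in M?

Yes

At s5: Box (p and r) is false, so not Box (p and r) is true.
  At s5: Box (p and r) requires p and r at every successor {s5}.
    p and r fails at s5, so Box (p and r) is false at s5.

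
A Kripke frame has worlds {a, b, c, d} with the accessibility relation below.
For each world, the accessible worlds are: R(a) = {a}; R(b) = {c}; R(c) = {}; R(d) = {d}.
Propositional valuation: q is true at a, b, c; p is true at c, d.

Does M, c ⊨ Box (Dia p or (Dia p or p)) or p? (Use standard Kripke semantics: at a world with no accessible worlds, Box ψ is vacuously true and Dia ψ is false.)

Yes

At c: Box (Dia p or (Dia p or p)) is true, p is true, so Box (Dia p or (Dia p or p)) or p is true.
  At c: no accessible worlds, so Box (Dia p or (Dia p or p)) holds vacuously.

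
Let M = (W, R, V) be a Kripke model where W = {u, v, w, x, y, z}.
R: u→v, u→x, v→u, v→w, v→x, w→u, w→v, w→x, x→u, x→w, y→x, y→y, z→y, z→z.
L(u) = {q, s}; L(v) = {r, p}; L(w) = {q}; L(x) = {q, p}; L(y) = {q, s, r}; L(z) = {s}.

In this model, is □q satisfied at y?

Yes

At y: □q requires q at every successor {x, y}.
  At x: q is true.
  At y: q is true.
So □q is true at y.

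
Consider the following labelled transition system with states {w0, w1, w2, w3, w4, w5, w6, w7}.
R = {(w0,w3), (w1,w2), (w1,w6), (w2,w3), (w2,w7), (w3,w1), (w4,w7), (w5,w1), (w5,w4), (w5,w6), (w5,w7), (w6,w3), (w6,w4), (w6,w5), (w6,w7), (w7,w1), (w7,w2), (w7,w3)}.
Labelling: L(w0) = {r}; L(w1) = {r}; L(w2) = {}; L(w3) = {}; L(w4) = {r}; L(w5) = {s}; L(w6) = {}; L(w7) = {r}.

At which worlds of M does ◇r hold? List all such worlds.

w2, w3, w4, w5, w6, w7

Let φ = ◇r. Evaluate φ at each world:
  w0 (successors {w3}): φ is false.
  w1 (successors {w2, w6}): φ is false.
  w2 (successors {w3, w7}): φ is true.
  w3 (successors {w1}): φ is true.
  w4 (successors {w7}): φ is true.
  w5 (successors {w1, w4, w6, w7}): φ is true.
  w6 (successors {w3, w4, w5, w7}): φ is true.
  w7 (successors {w1, w2, w3}): φ is true.
For instance, at w3:
  At w3: ◇r requires r at some successor in {w1}.
    r holds at w1, so ◇r is true at w3.
Satisfying worlds: {w2, w3, w4, w5, w6, w7}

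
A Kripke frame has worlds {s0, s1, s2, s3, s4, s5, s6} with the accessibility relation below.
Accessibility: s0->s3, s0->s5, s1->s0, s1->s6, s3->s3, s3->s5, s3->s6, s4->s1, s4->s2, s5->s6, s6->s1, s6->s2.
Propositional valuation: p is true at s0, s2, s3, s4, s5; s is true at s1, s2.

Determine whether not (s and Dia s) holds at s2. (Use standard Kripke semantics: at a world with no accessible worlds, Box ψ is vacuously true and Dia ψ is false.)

Recall that Dia ψ holds at a world iff ψ holds at some accessible world.
At s2: s and Dia s is false, so not (s and Dia s) is true.
  At s2: s is true, Dia s is false, so s and Dia s is false.
    At s2: no accessible worlds, so Dia s is false.

Yes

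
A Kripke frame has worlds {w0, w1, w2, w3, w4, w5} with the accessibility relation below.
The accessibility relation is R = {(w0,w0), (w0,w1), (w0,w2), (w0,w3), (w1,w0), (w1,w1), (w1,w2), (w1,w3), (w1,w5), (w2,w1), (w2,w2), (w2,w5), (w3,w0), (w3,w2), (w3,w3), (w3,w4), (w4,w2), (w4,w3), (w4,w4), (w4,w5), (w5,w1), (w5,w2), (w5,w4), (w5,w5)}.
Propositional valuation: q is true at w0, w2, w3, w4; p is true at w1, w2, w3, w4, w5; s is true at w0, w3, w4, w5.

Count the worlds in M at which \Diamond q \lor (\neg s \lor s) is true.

6

Recall that \Diamond ψ holds at a world iff ψ holds at some accessible world.
Let φ = \Diamond q \lor (\neg s \lor s). Evaluate φ at each world:
  w0 (successors {w0, w1, w2, w3}): φ is true.
  w1 (successors {w0, w1, w2, w3, w5}): φ is true.
  w2 (successors {w1, w2, w5}): φ is true.
  w3 (successors {w0, w2, w3, w4}): φ is true.
  w4 (successors {w2, w3, w4, w5}): φ is true.
  w5 (successors {w1, w2, w4, w5}): φ is true.
For instance, at w1:
  At w1: \Diamond q is true, \neg s \lor s is true, so \Diamond q \lor (\neg s \lor s) is true.
    At w1: \Diamond q requires q at some successor in {w0, w1, w2, w3, w5}.
      q holds at w0, so \Diamond q is true at w1.
Satisfying worlds: {w0, w1, w2, w3, w4, w5}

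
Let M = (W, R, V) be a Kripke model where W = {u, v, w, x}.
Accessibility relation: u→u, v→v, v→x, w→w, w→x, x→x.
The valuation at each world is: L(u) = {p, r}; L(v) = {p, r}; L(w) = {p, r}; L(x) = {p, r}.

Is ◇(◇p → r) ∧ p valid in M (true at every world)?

Yes

Recall that ◇ψ holds at a world iff ψ holds at some accessible world.
Let φ = ◇(◇p → r) ∧ p. Evaluate φ at each world:
  u (successors {u}): φ is true.
  v (successors {v, x}): φ is true.
  w (successors {w, x}): φ is true.
  x (successors {x}): φ is true.
For instance, at v:
  At v: ◇(◇p → r) is true, p is true, so ◇(◇p → r) ∧ p is true.
    At v: ◇(◇p → r) requires ◇p → r at some successor in {v, x}.
      ◇p → r holds at v, so ◇(◇p → r) is true at v.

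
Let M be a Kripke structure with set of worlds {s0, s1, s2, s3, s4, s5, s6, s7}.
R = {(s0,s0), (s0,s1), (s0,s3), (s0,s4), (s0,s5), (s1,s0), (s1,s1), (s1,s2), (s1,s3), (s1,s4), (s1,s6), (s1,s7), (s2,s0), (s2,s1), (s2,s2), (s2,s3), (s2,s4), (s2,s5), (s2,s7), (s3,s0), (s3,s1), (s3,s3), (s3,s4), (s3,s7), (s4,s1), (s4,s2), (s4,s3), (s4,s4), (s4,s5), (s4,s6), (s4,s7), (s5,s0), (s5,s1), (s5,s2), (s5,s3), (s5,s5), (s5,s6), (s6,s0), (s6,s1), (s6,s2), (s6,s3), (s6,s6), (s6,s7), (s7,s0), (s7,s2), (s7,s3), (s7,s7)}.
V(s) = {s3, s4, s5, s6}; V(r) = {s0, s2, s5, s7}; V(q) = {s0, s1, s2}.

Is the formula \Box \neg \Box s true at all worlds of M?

Yes

Recall that \Box ψ holds at a world iff ψ holds at every accessible world, and \Diamond ψ holds iff ψ holds at some accessible world.
Let φ = \Box \neg \Box s. Evaluate φ at each world:
  s0 (successors {s0, s1, s3, s4, s5}): φ is true.
  s1 (successors {s0, s1, s2, s3, s4, s6, s7}): φ is true.
  s2 (successors {s0, s1, s2, s3, s4, s5, s7}): φ is true.
  s3 (successors {s0, s1, s3, s4, s7}): φ is true.
  s4 (successors {s1, s2, s3, s4, s5, s6, s7}): φ is true.
  s5 (successors {s0, s1, s2, s3, s5, s6}): φ is true.
  s6 (successors {s0, s1, s2, s3, s6, s7}): φ is true.
  s7 (successors {s0, s2, s3, s7}): φ is true.
For instance, at s5:
  At s5: \Box \neg \Box s requires \neg \Box s at every successor {s0, s1, s2, s3, s5, s6}.
    At s0: \neg \Box s is true.
    At s1: \neg \Box s is true.
    At s2: \neg \Box s is true.
    At s3: \neg \Box s is true.
    At s5: \neg \Box s is true.
    At s6: \neg \Box s is true.
  So \Box \neg \Box s is true at s5.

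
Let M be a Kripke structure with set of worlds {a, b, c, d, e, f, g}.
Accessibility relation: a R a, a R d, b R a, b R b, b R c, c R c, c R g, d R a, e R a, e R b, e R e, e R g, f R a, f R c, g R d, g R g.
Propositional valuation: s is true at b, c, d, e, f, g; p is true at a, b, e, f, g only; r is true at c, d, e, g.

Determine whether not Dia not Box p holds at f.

At f: Dia not Box p is true, so not Dia not Box p is false.
  At f: Dia not Box p requires not Box p at some successor in {a, c}.
    not Box p holds at a, so Dia not Box p is true at f.
      At a: Box p is false, so not Box p is true.

No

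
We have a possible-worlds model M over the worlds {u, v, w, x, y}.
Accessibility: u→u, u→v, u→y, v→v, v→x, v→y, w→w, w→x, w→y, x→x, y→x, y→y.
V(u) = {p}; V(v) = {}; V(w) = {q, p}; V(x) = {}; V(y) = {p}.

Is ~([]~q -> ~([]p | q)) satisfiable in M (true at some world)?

Let φ = ~([]~q -> ~([]p | q)). Evaluate φ at each world:
  u (successors {u, v, y}): φ is false.
  v (successors {v, x, y}): φ is false.
  w (successors {w, x, y}): φ is false.
  x (successors {x}): φ is false.
  y (successors {x, y}): φ is false.
For instance, at y:
  At y: []~q -> ~([]p | q) is true, so ~([]~q -> ~([]p | q)) is false.
    At y: []~q is true, ~([]p | q) is true, so []~q -> ~([]p | q) is true.
      At y: []~q requires ~q at every successor {x, y}.
        At x: ~q is true.
        At y: ~q is true.
      So []~q is true at y.
      At y: []p | q is false, so ~([]p | q) is true.

No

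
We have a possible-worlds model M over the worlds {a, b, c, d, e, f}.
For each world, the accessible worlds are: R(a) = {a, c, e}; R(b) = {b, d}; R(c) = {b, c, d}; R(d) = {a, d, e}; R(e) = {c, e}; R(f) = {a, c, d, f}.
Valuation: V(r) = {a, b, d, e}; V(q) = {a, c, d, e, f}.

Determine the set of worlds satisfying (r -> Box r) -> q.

a, c, d, e, f

Let φ = (r -> Box r) -> q. Evaluate φ at each world:
  a (successors {a, c, e}): φ is true.
  b (successors {b, d}): φ is false.
  c (successors {b, c, d}): φ is true.
  d (successors {a, d, e}): φ is true.
  e (successors {c, e}): φ is true.
  f (successors {a, c, d, f}): φ is true.
For instance, at d:
  At d: r -> Box r is true, q is true, so (r -> Box r) -> q is true.
    At d: r is true, Box r is true, so r -> Box r is true.
      At d: Box r requires r at every successor {a, d, e}.
        At a: r is true.
        At d: r is true.
        At e: r is true.
      So Box r is true at d.
Satisfying worlds: {a, c, d, e, f}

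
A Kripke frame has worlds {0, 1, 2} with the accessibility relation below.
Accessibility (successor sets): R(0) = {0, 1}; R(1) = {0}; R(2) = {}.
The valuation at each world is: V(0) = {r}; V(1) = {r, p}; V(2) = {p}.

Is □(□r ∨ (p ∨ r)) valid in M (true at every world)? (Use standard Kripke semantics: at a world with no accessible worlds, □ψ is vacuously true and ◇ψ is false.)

Let φ = □(□r ∨ (p ∨ r)). Evaluate φ at each world:
  0 (successors {0, 1}): φ is true.
  1 (successors {0}): φ is true.
  2 (successors ∅): φ is true.
For instance, at 1:
  At 1: □(□r ∨ (p ∨ r)) requires □r ∨ (p ∨ r) at every successor {0}.
      At 0: □r is true, p ∨ r is true, so □r ∨ (p ∨ r) is true.
  So □(□r ∨ (p ∨ r)) is true at 1.

Yes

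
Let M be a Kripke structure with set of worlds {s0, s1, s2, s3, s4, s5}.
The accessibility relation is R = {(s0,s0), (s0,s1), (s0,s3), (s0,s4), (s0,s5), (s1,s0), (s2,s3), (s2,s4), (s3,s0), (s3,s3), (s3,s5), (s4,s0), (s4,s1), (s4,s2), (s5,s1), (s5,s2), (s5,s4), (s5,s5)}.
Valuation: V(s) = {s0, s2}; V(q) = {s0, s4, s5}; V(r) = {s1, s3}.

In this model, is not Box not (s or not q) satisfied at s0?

Yes

At s0: Box not (s or not q) is false, so not Box not (s or not q) is true.
  At s0: Box not (s or not q) requires not (s or not q) at every successor {s0, s1, s3, s4, s5}.
    not (s or not q) fails at s0, so Box not (s or not q) is false at s0.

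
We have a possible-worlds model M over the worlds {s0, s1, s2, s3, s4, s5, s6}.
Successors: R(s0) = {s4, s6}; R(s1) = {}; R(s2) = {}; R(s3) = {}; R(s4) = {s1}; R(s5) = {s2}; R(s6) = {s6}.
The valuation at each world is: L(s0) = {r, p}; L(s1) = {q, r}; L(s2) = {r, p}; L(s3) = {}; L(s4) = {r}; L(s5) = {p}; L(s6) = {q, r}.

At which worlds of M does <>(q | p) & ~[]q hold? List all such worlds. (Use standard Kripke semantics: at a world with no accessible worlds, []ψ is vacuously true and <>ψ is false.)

s0, s5

Recall that []ψ holds at a world iff ψ holds at every accessible world, and <>ψ holds iff ψ holds at some accessible world.
Let φ = <>(q | p) & ~[]q. Evaluate φ at each world:
  s0 (successors {s4, s6}): φ is true.
  s1 (successors ∅): φ is false.
  s2 (successors ∅): φ is false.
  s3 (successors ∅): φ is false.
  s4 (successors {s1}): φ is false.
  s5 (successors {s2}): φ is true.
  s6 (successors {s6}): φ is false.
For instance, at s6:
  At s6: <>(q | p) is true, ~[]q is false, so <>(q | p) & ~[]q is false.
    At s6: <>(q | p) requires q | p at some successor in {s6}.
      q | p holds at s6, so <>(q | p) is true at s6.
    At s6: []q is true, so ~[]q is false.
      At s6: []q requires q at every successor {s6}.
        At s6: q is true.
      So []q is true at s6.
Satisfying worlds: {s0, s5}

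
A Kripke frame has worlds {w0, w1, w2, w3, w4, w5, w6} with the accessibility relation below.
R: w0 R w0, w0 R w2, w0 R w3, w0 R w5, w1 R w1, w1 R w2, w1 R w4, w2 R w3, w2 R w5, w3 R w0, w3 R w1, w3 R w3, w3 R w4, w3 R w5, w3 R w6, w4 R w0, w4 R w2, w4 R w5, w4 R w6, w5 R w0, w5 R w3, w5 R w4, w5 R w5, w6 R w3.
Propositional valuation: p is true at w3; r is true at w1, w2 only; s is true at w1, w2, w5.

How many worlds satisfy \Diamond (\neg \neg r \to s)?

Recall that \Diamond ψ holds at a world iff ψ holds at some accessible world.
Let φ = \Diamond (\neg \neg r \to s). Evaluate φ at each world:
  w0 (successors {w0, w2, w3, w5}): φ is true.
  w1 (successors {w1, w2, w4}): φ is true.
  w2 (successors {w3, w5}): φ is true.
  w3 (successors {w0, w1, w3, w4, w5, w6}): φ is true.
  w4 (successors {w0, w2, w5, w6}): φ is true.
  w5 (successors {w0, w3, w4, w5}): φ is true.
  w6 (successors {w3}): φ is true.
For instance, at w5:
  At w5: \Diamond (\neg \neg r \to s) requires \neg \neg r \to s at some successor in {w0, w3, w4, w5}.
    \neg \neg r \to s holds at w0, so \Diamond (\neg \neg r \to s) is true at w5.
Satisfying worlds: {w0, w1, w2, w3, w4, w5, w6}

7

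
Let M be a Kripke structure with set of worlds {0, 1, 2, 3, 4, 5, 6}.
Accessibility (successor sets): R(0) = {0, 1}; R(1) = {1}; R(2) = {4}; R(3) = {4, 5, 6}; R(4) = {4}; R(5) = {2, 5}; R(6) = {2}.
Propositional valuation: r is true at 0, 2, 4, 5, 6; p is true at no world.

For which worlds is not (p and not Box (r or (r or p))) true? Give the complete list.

0, 1, 2, 3, 4, 5, 6

Let φ = not (p and not Box (r or (r or p))). Evaluate φ at each world:
  0 (successors {0, 1}): φ is true.
  1 (successors {1}): φ is true.
  2 (successors {4}): φ is true.
  3 (successors {4, 5, 6}): φ is true.
  4 (successors {4}): φ is true.
  5 (successors {2, 5}): φ is true.
  6 (successors {2}): φ is true.
For instance, at 6:
  At 6: p and not Box (r or (r or p)) is false, so not (p and not Box (r or (r or p))) is true.
    At 6: p is false, not Box (r or (r or p)) is false, so p and not Box (r or (r or p)) is false.
      At 6: Box (r or (r or p)) is true, so not Box (r or (r or p)) is false.
Satisfying worlds: {0, 1, 2, 3, 4, 5, 6}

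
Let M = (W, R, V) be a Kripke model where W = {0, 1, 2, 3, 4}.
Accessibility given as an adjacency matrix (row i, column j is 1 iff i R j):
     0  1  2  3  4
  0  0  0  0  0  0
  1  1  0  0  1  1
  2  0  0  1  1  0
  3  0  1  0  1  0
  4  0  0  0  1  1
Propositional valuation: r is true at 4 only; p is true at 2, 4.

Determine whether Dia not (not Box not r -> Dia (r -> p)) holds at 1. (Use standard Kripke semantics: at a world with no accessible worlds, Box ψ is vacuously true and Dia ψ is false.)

At 1: Dia not (not Box not r -> Dia (r -> p)) requires not (not Box not r -> Dia (r -> p)) at some successor in {0, 3, 4}.
  At 0: not (not Box not r -> Dia (r -> p)) is false.
  At 3: not (not Box not r -> Dia (r -> p)) is false.
  At 4: not (not Box not r -> Dia (r -> p)) is false.
So Dia not (not Box not r -> Dia (r -> p)) is false at 1.

No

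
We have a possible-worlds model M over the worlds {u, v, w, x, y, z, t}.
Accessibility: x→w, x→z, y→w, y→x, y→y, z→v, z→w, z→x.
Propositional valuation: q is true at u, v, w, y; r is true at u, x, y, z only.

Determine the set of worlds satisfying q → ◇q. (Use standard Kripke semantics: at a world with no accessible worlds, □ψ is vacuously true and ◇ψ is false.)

Let φ = q → ◇q. Evaluate φ at each world:
  u (successors ∅): φ is false.
  v (successors ∅): φ is false.
  w (successors ∅): φ is false.
  x (successors {w, z}): φ is true.
  y (successors {w, x, y}): φ is true.
  z (successors {v, w, x}): φ is true.
  t (successors ∅): φ is true.
For instance, at y:
  At y: q is true, ◇q is true, so q → ◇q is true.
    At y: ◇q requires q at some successor in {w, x, y}.
      q holds at w, so ◇q is true at y.
Satisfying worlds: {x, y, z, t}

x, y, z, t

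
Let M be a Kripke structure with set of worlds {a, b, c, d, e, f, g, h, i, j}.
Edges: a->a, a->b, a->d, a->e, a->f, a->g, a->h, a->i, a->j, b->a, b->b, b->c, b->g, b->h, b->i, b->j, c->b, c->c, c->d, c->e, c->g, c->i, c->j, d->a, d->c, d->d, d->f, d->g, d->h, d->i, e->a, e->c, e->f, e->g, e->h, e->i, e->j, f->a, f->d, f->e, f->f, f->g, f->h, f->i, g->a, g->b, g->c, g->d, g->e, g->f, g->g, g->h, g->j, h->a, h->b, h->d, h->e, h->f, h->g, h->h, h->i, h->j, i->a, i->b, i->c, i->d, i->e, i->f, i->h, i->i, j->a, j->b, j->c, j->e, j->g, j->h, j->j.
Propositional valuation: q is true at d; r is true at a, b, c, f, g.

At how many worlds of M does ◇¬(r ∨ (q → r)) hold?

7

Recall that ◇ψ holds at a world iff ψ holds at some accessible world.
Let φ = ◇¬(r ∨ (q → r)). Evaluate φ at each world:
  a (successors {a, b, d, e, f, g, h, i, j}): φ is true.
  b (successors {a, b, c, g, h, i, j}): φ is false.
  c (successors {b, c, d, e, g, i, j}): φ is true.
  d (successors {a, c, d, f, g, h, i}): φ is true.
  e (successors {a, c, f, g, h, i, j}): φ is false.
  f (successors {a, d, e, f, g, h, i}): φ is true.
  g (successors {a, b, c, d, e, f, g, h, j}): φ is true.
  h (successors {a, b, d, e, f, g, h, i, j}): φ is true.
  i (successors {a, b, c, d, e, f, h, i}): φ is true.
  j (successors {a, b, c, e, g, h, j}): φ is false.
For instance, at i:
  At i: ◇¬(r ∨ (q → r)) requires ¬(r ∨ (q → r)) at some successor in {a, b, c, d, e, f, h, i}.
    ¬(r ∨ (q → r)) holds at d, so ◇¬(r ∨ (q → r)) is true at i.
Satisfying worlds: {a, c, d, f, g, h, i}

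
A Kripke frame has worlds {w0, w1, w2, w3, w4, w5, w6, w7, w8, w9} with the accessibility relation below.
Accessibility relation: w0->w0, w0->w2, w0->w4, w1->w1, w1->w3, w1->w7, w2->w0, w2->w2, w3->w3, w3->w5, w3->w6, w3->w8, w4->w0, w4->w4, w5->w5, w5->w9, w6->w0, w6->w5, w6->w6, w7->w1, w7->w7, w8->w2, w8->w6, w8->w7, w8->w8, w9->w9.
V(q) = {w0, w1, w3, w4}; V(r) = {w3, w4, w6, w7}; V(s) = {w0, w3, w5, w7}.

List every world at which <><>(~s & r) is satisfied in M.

Let φ = <><>(~s & r). Evaluate φ at each world:
  w0 (successors {w0, w2, w4}): φ is true.
  w1 (successors {w1, w3, w7}): φ is true.
  w2 (successors {w0, w2}): φ is true.
  w3 (successors {w3, w5, w6, w8}): φ is true.
  w4 (successors {w0, w4}): φ is true.
  w5 (successors {w5, w9}): φ is false.
  w6 (successors {w0, w5, w6}): φ is true.
  w7 (successors {w1, w7}): φ is false.
  w8 (successors {w2, w6, w7, w8}): φ is true.
  w9 (successors {w9}): φ is false.
For instance, at w9:
  At w9: <><>(~s & r) requires <>(~s & r) at some successor in {w9}.
    At w9: <>(~s & r) is false.
  So <><>(~s & r) is false at w9.
Satisfying worlds: {w0, w1, w2, w3, w4, w6, w8}

w0, w1, w2, w3, w4, w6, w8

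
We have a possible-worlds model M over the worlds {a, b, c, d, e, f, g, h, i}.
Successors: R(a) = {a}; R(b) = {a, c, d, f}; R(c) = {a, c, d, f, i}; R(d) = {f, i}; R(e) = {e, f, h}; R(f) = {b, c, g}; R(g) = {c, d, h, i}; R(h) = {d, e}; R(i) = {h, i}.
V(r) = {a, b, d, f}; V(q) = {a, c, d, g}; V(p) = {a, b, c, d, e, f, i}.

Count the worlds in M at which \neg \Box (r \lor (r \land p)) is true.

8

Recall that \Box ψ holds at a world iff ψ holds at every accessible world, and \Diamond ψ holds iff ψ holds at some accessible world.
Let φ = \neg \Box (r \lor (r \land p)). Evaluate φ at each world:
  a (successors {a}): φ is false.
  b (successors {a, c, d, f}): φ is true.
  c (successors {a, c, d, f, i}): φ is true.
  d (successors {f, i}): φ is true.
  e (successors {e, f, h}): φ is true.
  f (successors {b, c, g}): φ is true.
  g (successors {c, d, h, i}): φ is true.
  h (successors {d, e}): φ is true.
  i (successors {h, i}): φ is true.
For instance, at i:
  At i: \Box (r \lor (r \land p)) is false, so \neg \Box (r \lor (r \land p)) is true.
    At i: \Box (r \lor (r \land p)) requires r \lor (r \land p) at every successor {h, i}.
      r \lor (r \land p) fails at h, so \Box (r \lor (r \land p)) is false at i.
Satisfying worlds: {b, c, d, e, f, g, h, i}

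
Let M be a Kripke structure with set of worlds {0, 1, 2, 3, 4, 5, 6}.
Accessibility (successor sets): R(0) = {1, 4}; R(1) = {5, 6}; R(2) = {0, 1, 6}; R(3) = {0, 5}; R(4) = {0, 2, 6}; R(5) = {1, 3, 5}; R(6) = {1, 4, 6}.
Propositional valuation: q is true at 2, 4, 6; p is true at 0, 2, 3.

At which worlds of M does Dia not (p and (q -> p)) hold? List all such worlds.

Let φ = Dia not (p and (q -> p)). Evaluate φ at each world:
  0 (successors {1, 4}): φ is true.
  1 (successors {5, 6}): φ is true.
  2 (successors {0, 1, 6}): φ is true.
  3 (successors {0, 5}): φ is true.
  4 (successors {0, 2, 6}): φ is true.
  5 (successors {1, 3, 5}): φ is true.
  6 (successors {1, 4, 6}): φ is true.
For instance, at 0:
  At 0: Dia not (p and (q -> p)) requires not (p and (q -> p)) at some successor in {1, 4}.
    not (p and (q -> p)) holds at 1, so Dia not (p and (q -> p)) is true at 0.
Satisfying worlds: {0, 1, 2, 3, 4, 5, 6}

0, 1, 2, 3, 4, 5, 6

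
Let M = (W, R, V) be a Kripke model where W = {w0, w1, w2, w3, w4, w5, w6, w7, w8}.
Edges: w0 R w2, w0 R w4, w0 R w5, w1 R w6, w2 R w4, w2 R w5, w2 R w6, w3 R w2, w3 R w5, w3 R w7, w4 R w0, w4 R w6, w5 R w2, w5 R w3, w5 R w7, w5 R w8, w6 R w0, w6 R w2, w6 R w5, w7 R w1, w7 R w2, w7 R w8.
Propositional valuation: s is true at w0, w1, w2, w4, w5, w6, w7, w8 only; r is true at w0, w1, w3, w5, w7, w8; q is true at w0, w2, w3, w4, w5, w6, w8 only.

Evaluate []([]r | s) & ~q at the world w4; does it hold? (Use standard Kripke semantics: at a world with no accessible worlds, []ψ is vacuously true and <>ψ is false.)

At w4: []([]r | s) is true, ~q is false, so []([]r | s) & ~q is false.
  At w4: []([]r | s) requires []r | s at every successor {w0, w6}.
      At w0: []r is false, s is true, so []r | s is true.
      At w6: []r is false, s is true, so []r | s is true.
  So []([]r | s) is true at w4.

No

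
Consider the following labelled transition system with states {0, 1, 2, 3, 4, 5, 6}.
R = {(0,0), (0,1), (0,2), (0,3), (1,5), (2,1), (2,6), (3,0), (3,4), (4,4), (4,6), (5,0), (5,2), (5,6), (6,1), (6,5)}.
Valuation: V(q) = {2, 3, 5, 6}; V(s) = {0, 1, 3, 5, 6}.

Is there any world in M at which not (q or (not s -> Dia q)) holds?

No

Recall that Dia ψ holds at a world iff ψ holds at some accessible world.
Let φ = not (q or (not s -> Dia q)). Evaluate φ at each world:
  0 (successors {0, 1, 2, 3}): φ is false.
  1 (successors {5}): φ is false.
  2 (successors {1, 6}): φ is false.
  3 (successors {0, 4}): φ is false.
  4 (successors {4, 6}): φ is false.
  5 (successors {0, 2, 6}): φ is false.
  6 (successors {1, 5}): φ is false.
For instance, at 5:
  At 5: q or (not s -> Dia q) is true, so not (q or (not s -> Dia q)) is false.
    At 5: q is true, not s -> Dia q is true, so q or (not s -> Dia q) is true.
      At 5: not s is false, Dia q is true, so not s -> Dia q is true.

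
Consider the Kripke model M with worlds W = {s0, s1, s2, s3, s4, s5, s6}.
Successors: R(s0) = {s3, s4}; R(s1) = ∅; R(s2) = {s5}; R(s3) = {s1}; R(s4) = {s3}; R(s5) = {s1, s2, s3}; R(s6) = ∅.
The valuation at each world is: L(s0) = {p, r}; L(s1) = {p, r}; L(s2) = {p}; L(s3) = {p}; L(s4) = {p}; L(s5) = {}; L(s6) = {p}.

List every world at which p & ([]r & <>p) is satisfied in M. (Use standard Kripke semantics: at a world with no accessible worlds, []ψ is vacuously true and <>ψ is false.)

s3

Let φ = p & ([]r & <>p). Evaluate φ at each world:
  s0 (successors {s3, s4}): φ is false.
  s1 (successors ∅): φ is false.
  s2 (successors {s5}): φ is false.
  s3 (successors {s1}): φ is true.
  s4 (successors {s3}): φ is false.
  s5 (successors {s1, s2, s3}): φ is false.
  s6 (successors ∅): φ is false.
For instance, at s3:
  At s3: p is true, []r & <>p is true, so p & ([]r & <>p) is true.
    At s3: []r is true, <>p is true, so []r & <>p is true.
      At s3: []r requires r at every successor {s1}.
        At s1: r is true.
      So []r is true at s3.
      At s3: <>p requires p at some successor in {s1}.
        p holds at s1, so <>p is true at s3.
Satisfying worlds: {s3}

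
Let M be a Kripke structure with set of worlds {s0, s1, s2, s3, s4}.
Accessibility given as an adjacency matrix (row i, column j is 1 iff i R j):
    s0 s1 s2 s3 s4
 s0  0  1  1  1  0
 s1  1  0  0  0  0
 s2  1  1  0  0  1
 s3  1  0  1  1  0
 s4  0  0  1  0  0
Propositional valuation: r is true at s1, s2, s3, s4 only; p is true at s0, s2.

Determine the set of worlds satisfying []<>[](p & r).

s4

Let φ = []<>[](p & r). Evaluate φ at each world:
  s0 (successors {s1, s2, s3}): φ is false.
  s1 (successors {s0}): φ is false.
  s2 (successors {s0, s1, s4}): φ is false.
  s3 (successors {s0, s2, s3}): φ is false.
  s4 (successors {s2}): φ is true.
For instance, at s4:
  At s4: []<>[](p & r) requires <>[](p & r) at every successor {s2}.
      At s2: <>[](p & r) requires [](p & r) at some successor in {s0, s1, s4}.
        [](p & r) holds at s4, so <>[](p & r) is true at s2.
  So []<>[](p & r) is true at s4.
Satisfying worlds: {s4}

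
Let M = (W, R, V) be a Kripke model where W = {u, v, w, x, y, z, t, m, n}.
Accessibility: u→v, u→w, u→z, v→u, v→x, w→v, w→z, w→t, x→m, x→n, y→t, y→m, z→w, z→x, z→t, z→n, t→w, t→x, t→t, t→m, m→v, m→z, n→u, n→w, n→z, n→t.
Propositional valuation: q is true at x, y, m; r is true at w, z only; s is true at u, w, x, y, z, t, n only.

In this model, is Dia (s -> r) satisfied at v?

At v: Dia (s -> r) requires s -> r at some successor in {u, x}.
  At u: s -> r is false.
  At x: s -> r is false.
So Dia (s -> r) is false at v.

No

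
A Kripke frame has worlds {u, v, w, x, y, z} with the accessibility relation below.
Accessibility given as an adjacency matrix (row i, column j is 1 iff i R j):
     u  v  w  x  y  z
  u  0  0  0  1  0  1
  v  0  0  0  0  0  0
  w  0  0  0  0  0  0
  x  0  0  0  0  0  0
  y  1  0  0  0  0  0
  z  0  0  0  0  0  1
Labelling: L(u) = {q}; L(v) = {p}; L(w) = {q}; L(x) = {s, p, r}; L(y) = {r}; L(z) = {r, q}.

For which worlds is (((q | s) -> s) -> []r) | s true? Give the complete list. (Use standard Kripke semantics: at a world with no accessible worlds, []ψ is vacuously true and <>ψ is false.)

u, v, w, x, z

Recall that []ψ holds at a world iff ψ holds at every accessible world, and <>ψ holds iff ψ holds at some accessible world.
Let φ = (((q | s) -> s) -> []r) | s. Evaluate φ at each world:
  u (successors {x, z}): φ is true.
  v (successors ∅): φ is true.
  w (successors ∅): φ is true.
  x (successors ∅): φ is true.
  y (successors {u}): φ is false.
  z (successors {z}): φ is true.
For instance, at z:
  At z: ((q | s) -> s) -> []r is true, s is false, so (((q | s) -> s) -> []r) | s is true.
    At z: (q | s) -> s is false, []r is true, so ((q | s) -> s) -> []r is true.
      At z: []r requires r at every successor {z}.
        At z: r is true.
      So []r is true at z.
Satisfying worlds: {u, v, w, x, z}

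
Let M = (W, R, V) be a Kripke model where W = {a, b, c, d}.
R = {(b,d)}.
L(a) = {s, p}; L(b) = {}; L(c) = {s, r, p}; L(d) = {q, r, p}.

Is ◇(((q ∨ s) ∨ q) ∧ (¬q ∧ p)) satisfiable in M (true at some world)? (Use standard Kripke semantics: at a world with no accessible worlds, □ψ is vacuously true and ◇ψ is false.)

Let φ = ◇(((q ∨ s) ∨ q) ∧ (¬q ∧ p)). Evaluate φ at each world:
  a (successors ∅): φ is false.
  b (successors {d}): φ is false.
  c (successors ∅): φ is false.
  d (successors ∅): φ is false.
For instance, at b:
  At b: ◇(((q ∨ s) ∨ q) ∧ (¬q ∧ p)) requires ((q ∨ s) ∨ q) ∧ (¬q ∧ p) at some successor in {d}.
    At d: ((q ∨ s) ∨ q) ∧ (¬q ∧ p) is false.
  So ◇(((q ∨ s) ∨ q) ∧ (¬q ∧ p)) is false at b.

No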